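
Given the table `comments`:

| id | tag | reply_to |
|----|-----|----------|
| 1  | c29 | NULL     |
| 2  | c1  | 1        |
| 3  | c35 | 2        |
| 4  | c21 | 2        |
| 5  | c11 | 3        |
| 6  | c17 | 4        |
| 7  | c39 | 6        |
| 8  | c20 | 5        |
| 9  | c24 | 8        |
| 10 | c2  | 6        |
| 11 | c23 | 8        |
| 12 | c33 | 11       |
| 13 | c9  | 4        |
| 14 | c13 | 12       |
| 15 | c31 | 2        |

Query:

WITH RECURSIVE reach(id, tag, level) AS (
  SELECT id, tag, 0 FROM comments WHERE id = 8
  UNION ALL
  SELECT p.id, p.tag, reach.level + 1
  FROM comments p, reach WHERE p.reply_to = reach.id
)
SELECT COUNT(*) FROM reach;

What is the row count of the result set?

5

Base: id=8 (c20) at level 0.
Iteration 1: rows with reply_to in {8} -> c24 (id 9, level 1), c23 (id 11, level 1).
Iteration 2: rows with reply_to in {9,11} -> c33 (id 12, level 2).
Iteration 3: rows with reply_to in {12} -> c13 (id 14, level 3).
Iteration 4: no rows with reply_to in {14}; recursion stops.
Total rows emitted: 5.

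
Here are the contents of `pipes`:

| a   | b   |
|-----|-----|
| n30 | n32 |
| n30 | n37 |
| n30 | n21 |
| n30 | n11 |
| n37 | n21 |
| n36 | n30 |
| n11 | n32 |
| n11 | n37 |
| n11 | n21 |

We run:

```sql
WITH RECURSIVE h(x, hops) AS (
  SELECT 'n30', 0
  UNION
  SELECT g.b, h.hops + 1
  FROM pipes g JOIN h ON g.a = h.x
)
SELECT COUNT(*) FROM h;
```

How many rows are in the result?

9

Base: (n30, hops=0).
Iteration 1: edges from {n30} -> (n11, hops=1), (n21, hops=1), (n32, hops=1), (n37, hops=1).
Iteration 2: edges from {n11,n21,n32,n37} -> (n21, hops=2), (n32, hops=2), (n37, hops=2). [UNION drops 1 duplicate row(s)]
Iteration 3: edges from {n21,n32,n37} -> (n21, hops=3).
Iteration 4: no outgoing edges from {n21}; recursion stops.
Total rows emitted: 9.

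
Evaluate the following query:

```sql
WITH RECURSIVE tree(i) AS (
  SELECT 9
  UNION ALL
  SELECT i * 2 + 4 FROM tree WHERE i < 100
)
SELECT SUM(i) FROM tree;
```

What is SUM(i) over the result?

Base: i=9.
Iteration 1: 9 < 100 holds -> i = 9 * 2 + 4 = 22.
Iteration 2: 22 < 100 holds -> i = 22 * 2 + 4 = 48.
Iteration 3: 48 < 100 holds -> i = 48 * 2 + 4 = 100.
Iteration 4: 100 < 100 fails; recursion stops.
SUM(i) = 9 + 22 + 48 + 100 = 179.

179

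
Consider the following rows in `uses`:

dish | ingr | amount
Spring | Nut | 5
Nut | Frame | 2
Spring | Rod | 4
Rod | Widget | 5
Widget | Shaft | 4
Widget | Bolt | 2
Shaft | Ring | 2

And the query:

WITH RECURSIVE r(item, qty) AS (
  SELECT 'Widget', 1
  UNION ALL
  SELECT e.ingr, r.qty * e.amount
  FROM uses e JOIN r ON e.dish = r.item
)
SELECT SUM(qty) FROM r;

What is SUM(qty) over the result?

Base: (Widget, qty=1).
Iteration 1: components of {Widget} -> Bolt = 1*2 = 2, Shaft = 1*4 = 4.
Iteration 2: components of {Bolt,Shaft} -> Ring = 4*2 = 8.
Iteration 3: no further components; recursion stops.
SUM(qty) = 1 + 4 + 2 + 8 = 15.

15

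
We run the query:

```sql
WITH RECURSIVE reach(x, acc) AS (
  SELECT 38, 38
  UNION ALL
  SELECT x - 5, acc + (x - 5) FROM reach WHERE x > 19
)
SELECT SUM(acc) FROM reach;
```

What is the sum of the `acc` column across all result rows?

Base: x=38, acc=38.
Iteration 1: 38 > 19 holds -> x = 38 - 5 = 33, acc = 38 + 33 = 71.
Iteration 2: 33 > 19 holds -> x = 33 - 5 = 28, acc = 71 + 28 = 99.
Iteration 3: 28 > 19 holds -> x = 28 - 5 = 23, acc = 99 + 23 = 122.
Iteration 4: 23 > 19 holds -> x = 23 - 5 = 18, acc = 122 + 18 = 140.
Iteration 5: 18 > 19 fails; recursion stops.
SUM(acc) = 38 + 71 + 99 + 122 + 140 = 470.

470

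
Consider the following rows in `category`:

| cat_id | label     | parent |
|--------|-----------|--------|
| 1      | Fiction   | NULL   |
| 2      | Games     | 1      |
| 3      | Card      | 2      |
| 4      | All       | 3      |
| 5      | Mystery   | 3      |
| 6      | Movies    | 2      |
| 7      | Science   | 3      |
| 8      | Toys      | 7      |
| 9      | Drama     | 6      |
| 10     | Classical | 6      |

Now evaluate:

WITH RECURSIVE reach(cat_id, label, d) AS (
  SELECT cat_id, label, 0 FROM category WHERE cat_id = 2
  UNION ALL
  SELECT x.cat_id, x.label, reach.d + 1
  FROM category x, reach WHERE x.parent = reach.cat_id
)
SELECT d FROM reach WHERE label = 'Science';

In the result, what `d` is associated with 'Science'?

Base: cat_id=2 (Games) at d 0.
Iteration 1: rows with parent in {2} -> Card (id 3, d 1), Movies (id 6, d 1).
Iteration 2: rows with parent in {3,6} -> All (id 4, d 2), Mystery (id 5, d 2), Science (id 7, d 2), Drama (id 9, d 2), Classical (id 10, d 2).
Iteration 3: rows with parent in {4,5,7,9,10} -> Toys (id 8, d 3).
Iteration 4: no rows with parent in {8}; recursion stops.

2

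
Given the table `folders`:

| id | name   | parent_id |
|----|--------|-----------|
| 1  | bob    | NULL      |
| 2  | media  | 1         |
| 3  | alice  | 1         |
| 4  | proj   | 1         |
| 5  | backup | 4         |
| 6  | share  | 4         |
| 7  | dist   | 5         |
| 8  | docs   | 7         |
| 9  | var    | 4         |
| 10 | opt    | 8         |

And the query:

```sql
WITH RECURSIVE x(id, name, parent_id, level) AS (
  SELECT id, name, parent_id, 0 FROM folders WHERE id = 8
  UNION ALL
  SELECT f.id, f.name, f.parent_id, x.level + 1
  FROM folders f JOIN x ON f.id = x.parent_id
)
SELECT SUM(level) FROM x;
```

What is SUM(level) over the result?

Base: id=8 (docs), parent_id=7, level 0.
Iteration 1: join on id=7 -> dist (id 7, parent_id=5, level 1).
Iteration 2: join on id=5 -> backup (id 5, parent_id=4, level 2).
Iteration 3: join on id=4 -> proj (id 4, parent_id=1, level 3).
Iteration 4: join on id=1 -> bob (id 1, parent_id=NULL, level 4).
Iteration 5: parent_id is NULL; no match; recursion stops.
SUM(level) = 0 + 1 + 2 + 3 + 4 = 10.

10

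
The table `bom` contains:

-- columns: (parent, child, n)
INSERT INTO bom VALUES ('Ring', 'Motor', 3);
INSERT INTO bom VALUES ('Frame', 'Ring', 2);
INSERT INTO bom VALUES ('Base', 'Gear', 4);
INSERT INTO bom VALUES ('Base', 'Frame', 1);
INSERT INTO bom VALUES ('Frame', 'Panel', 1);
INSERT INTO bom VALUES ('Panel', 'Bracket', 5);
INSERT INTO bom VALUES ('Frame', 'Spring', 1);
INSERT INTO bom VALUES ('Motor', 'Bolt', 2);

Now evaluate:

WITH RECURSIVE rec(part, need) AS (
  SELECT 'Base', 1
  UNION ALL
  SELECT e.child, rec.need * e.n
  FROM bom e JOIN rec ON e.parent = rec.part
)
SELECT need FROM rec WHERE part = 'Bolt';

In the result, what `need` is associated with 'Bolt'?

Base: (Base, need=1).
Iteration 1: components of {Base} -> Frame = 1*1 = 1, Gear = 1*4 = 4.
Iteration 2: components of {Frame,Gear} -> Panel = 1*1 = 1, Ring = 1*2 = 2, Spring = 1*1 = 1.
Iteration 3: components of {Panel,Ring,Spring} -> Bracket = 1*5 = 5, Motor = 2*3 = 6.
Iteration 4: components of {Bracket,Motor} -> Bolt = 6*2 = 12.
Iteration 5: no further components; recursion stops.

12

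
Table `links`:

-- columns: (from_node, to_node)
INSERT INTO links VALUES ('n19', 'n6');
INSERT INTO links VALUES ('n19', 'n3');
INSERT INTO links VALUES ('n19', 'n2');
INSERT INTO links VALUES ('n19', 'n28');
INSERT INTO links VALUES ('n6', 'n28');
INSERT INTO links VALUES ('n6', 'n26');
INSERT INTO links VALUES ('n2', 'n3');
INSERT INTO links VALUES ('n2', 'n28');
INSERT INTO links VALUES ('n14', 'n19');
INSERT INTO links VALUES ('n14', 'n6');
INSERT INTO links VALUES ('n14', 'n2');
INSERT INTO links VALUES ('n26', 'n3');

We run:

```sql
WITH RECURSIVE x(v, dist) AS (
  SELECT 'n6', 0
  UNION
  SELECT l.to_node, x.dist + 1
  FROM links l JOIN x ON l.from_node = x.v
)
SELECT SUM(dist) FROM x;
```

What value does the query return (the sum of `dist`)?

Base: (n6, dist=0).
Iteration 1: edges from {n6} -> (n26, dist=1), (n28, dist=1).
Iteration 2: edges from {n26,n28} -> (n3, dist=2).
Iteration 3: no outgoing edges from {n3}; recursion stops.
SUM(dist) = 0 + 1 + 1 + 2 = 4.

4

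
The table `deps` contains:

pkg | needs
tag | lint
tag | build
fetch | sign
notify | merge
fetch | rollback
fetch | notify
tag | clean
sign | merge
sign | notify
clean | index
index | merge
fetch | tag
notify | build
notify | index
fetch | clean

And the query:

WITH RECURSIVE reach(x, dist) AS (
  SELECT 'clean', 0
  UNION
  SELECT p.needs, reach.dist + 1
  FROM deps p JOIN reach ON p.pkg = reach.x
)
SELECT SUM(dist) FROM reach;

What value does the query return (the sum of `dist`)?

Base: (clean, dist=0).
Iteration 1: edges from {clean} -> (index, dist=1).
Iteration 2: edges from {index} -> (merge, dist=2).
Iteration 3: no outgoing edges from {merge}; recursion stops.
SUM(dist) = 0 + 1 + 2 = 3.

3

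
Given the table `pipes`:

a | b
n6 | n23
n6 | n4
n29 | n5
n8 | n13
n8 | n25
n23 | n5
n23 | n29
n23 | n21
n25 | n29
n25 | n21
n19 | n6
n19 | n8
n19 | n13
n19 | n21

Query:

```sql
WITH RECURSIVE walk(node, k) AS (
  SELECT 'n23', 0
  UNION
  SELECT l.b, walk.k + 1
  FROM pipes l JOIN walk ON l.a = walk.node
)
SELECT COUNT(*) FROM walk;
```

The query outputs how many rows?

Base: (n23, k=0).
Iteration 1: edges from {n23} -> (n21, k=1), (n29, k=1), (n5, k=1).
Iteration 2: edges from {n21,n29,n5} -> (n5, k=2).
Iteration 3: no outgoing edges from {n5}; recursion stops.
Total rows emitted: 5.

5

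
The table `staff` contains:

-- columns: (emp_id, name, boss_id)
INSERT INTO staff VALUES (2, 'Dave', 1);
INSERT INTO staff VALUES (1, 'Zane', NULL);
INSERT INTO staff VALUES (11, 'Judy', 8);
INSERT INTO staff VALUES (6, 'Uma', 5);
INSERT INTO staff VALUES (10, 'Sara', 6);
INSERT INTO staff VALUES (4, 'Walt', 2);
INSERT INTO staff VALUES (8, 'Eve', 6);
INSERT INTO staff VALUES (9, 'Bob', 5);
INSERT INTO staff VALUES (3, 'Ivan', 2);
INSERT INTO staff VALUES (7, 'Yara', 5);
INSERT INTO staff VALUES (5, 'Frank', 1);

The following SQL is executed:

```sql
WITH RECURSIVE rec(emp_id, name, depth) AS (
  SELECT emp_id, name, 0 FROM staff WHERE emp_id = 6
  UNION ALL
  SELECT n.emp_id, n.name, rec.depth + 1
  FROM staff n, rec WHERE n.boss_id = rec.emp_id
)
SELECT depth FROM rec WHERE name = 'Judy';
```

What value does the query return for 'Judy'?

2

Base: emp_id=6 (Uma) at depth 0.
Iteration 1: rows with boss_id in {6} -> Eve (id 8, depth 1), Sara (id 10, depth 1).
Iteration 2: rows with boss_id in {8,10} -> Judy (id 11, depth 2).
Iteration 3: no rows with boss_id in {11}; recursion stops.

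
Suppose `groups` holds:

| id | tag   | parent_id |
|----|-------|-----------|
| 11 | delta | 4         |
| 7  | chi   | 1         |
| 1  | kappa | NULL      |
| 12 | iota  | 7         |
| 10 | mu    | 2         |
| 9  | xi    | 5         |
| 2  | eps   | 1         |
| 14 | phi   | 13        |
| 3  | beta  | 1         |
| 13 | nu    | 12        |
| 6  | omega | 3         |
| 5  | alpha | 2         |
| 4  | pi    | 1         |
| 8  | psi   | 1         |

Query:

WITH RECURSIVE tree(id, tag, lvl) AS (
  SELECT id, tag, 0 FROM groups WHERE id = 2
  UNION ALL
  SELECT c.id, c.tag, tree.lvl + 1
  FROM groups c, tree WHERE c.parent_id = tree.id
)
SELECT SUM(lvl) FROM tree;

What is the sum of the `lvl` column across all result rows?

4

Base: id=2 (eps) at lvl 0.
Iteration 1: rows with parent_id in {2} -> alpha (id 5, lvl 1), mu (id 10, lvl 1).
Iteration 2: rows with parent_id in {5,10} -> xi (id 9, lvl 2).
Iteration 3: no rows with parent_id in {9}; recursion stops.
SUM(lvl) = 0 + 1 + 1 + 2 = 4.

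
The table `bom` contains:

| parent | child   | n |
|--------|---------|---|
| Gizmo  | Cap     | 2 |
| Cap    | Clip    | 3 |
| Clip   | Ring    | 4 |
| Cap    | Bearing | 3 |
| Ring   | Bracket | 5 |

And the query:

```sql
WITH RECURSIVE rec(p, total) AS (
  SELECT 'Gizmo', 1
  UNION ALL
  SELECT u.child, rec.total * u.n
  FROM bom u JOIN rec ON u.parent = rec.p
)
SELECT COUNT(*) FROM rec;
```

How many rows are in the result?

Base: (Gizmo, total=1).
Iteration 1: components of {Gizmo} -> Cap = 1*2 = 2.
Iteration 2: components of {Cap} -> Bearing = 2*3 = 6, Clip = 2*3 = 6.
Iteration 3: components of {Bearing,Clip} -> Ring = 6*4 = 24.
Iteration 4: components of {Ring} -> Bracket = 24*5 = 120.
Iteration 5: no further components; recursion stops.
Total rows emitted: 6.

6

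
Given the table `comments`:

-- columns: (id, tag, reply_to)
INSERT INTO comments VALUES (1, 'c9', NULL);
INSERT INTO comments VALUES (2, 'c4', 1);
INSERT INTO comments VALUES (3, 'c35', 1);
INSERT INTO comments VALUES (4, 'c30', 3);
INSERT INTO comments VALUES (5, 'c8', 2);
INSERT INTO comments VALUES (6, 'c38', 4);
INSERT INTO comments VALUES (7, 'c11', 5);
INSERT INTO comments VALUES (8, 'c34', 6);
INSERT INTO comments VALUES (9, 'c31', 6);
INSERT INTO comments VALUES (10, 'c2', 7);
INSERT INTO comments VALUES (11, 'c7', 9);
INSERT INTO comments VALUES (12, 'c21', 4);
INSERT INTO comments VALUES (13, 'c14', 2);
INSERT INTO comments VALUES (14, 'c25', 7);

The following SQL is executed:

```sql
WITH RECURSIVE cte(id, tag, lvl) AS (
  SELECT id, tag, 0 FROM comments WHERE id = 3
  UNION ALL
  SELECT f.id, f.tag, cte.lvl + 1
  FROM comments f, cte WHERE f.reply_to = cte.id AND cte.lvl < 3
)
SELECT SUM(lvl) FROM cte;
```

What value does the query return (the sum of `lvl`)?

Base: id=3 (c35) at lvl 0.
Iteration 1: rows with reply_to in {3} -> c30 (id 4, lvl 1).
Iteration 2: rows with reply_to in {4} -> c38 (id 6, lvl 2), c21 (id 12, lvl 2).
Iteration 3: rows with reply_to in {6,12} -> c34 (id 8, lvl 3), c31 (id 9, lvl 3).
Iteration 4: lvl < 3 fails for all current rows; recursion stops.
SUM(lvl) = 0 + 1 + 2 + 2 + 3 + 3 = 11.

11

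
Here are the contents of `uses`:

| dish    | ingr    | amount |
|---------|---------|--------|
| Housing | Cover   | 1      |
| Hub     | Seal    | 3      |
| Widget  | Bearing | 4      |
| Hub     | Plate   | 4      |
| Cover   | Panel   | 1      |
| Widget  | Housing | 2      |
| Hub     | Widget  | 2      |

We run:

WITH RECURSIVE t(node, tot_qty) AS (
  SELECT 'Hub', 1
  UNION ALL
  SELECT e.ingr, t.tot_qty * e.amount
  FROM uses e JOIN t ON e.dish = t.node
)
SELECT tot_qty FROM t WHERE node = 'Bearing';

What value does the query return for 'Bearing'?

Base: (Hub, tot_qty=1).
Iteration 1: components of {Hub} -> Plate = 1*4 = 4, Seal = 1*3 = 3, Widget = 1*2 = 2.
Iteration 2: components of {Plate,Seal,Widget} -> Bearing = 2*4 = 8, Housing = 2*2 = 4.
Iteration 3: components of {Bearing,Housing} -> Cover = 4*1 = 4.
Iteration 4: components of {Cover} -> Panel = 4*1 = 4.
Iteration 5: no further components; recursion stops.

8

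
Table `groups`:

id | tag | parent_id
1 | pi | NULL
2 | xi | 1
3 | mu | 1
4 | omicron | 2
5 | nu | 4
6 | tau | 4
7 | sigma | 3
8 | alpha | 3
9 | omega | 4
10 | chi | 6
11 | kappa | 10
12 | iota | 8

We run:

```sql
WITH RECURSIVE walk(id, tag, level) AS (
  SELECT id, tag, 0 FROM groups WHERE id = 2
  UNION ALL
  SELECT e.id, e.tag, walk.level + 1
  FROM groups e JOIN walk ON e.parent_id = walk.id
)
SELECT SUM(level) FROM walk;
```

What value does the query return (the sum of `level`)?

Base: id=2 (xi) at level 0.
Iteration 1: rows with parent_id in {2} -> omicron (id 4, level 1).
Iteration 2: rows with parent_id in {4} -> nu (id 5, level 2), tau (id 6, level 2), omega (id 9, level 2).
Iteration 3: rows with parent_id in {5,6,9} -> chi (id 10, level 3).
Iteration 4: rows with parent_id in {10} -> kappa (id 11, level 4).
Iteration 5: no rows with parent_id in {11}; recursion stops.
SUM(level) = 0 + 1 + 2 + 2 + 2 + 3 + 4 = 14.

14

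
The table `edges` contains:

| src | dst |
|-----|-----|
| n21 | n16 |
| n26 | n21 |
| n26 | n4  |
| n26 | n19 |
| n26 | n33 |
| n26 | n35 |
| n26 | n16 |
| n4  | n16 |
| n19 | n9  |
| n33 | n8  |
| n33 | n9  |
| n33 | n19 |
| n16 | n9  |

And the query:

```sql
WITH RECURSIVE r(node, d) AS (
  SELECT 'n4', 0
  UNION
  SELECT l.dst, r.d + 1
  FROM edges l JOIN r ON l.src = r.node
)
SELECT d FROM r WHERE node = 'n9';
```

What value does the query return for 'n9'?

Base: (n4, d=0).
Iteration 1: edges from {n4} -> (n16, d=1).
Iteration 2: edges from {n16} -> (n9, d=2).
Iteration 3: no outgoing edges from {n9}; recursion stops.

2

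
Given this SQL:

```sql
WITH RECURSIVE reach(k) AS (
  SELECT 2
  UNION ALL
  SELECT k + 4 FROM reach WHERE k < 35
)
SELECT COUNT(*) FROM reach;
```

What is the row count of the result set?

10

Base: k=2.
Iteration 1: 2 < 35 holds -> k = 2 + 4 = 6.
Iteration 2: 6 < 35 holds -> k = 6 + 4 = 10.
Iteration 3: 10 < 35 holds -> k = 10 + 4 = 14.
Iteration 4: 14 < 35 holds -> k = 14 + 4 = 18.
Iteration 5: 18 < 35 holds -> k = 18 + 4 = 22.
Iteration 6: 22 < 35 holds -> k = 22 + 4 = 26.
Iteration 7: 26 < 35 holds -> k = 26 + 4 = 30.
Iteration 8: 30 < 35 holds -> k = 30 + 4 = 34.
Iteration 9: 34 < 35 holds -> k = 34 + 4 = 38.
Iteration 10: 38 < 35 fails; recursion stops.
Total rows emitted: 10.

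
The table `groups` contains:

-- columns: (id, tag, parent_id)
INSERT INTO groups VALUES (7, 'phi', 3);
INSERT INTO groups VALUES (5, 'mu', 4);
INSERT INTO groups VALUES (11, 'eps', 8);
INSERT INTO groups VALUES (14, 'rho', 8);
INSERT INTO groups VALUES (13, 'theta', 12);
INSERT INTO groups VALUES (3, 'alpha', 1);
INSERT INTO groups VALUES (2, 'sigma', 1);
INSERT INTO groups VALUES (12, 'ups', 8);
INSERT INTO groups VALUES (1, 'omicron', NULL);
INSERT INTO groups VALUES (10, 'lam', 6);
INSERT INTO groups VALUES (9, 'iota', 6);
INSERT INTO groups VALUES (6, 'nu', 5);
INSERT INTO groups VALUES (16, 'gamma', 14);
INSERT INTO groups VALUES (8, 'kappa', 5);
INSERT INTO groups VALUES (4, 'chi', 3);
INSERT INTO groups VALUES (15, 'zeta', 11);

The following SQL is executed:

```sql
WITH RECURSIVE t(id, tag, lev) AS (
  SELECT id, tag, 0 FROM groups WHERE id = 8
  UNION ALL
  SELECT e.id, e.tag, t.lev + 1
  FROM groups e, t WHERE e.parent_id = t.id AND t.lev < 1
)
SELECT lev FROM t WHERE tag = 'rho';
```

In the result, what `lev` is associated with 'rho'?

Base: id=8 (kappa) at lev 0.
Iteration 1: rows with parent_id in {8} -> eps (id 11, lev 1), ups (id 12, lev 1), rho (id 14, lev 1).
Iteration 2: lev < 1 fails for all current rows; recursion stops.

1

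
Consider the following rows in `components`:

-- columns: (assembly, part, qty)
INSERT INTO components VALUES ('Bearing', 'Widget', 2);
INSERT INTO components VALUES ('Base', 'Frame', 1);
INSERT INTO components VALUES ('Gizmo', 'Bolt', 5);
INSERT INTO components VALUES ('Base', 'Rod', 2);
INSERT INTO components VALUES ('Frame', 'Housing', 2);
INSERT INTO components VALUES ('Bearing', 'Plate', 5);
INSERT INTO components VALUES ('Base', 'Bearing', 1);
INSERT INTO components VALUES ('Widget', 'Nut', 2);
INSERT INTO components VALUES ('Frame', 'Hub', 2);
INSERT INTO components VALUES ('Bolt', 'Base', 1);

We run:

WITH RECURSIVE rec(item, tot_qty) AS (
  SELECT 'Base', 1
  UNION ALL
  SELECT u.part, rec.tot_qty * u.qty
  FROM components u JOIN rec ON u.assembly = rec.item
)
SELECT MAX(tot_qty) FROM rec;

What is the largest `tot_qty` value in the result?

5

Base: (Base, tot_qty=1).
Iteration 1: components of {Base} -> Bearing = 1*1 = 1, Frame = 1*1 = 1, Rod = 1*2 = 2.
Iteration 2: components of {Bearing,Frame,Rod} -> Housing = 1*2 = 2, Hub = 1*2 = 2, Plate = 1*5 = 5, Widget = 1*2 = 2.
Iteration 3: components of {Housing,Hub,Plate,Widget} -> Nut = 2*2 = 4.
Iteration 4: no further components; recursion stops.
tot_qty values: 1, 2, 1, 1, 2, 5, 2, 2, 4; the maximum is 5.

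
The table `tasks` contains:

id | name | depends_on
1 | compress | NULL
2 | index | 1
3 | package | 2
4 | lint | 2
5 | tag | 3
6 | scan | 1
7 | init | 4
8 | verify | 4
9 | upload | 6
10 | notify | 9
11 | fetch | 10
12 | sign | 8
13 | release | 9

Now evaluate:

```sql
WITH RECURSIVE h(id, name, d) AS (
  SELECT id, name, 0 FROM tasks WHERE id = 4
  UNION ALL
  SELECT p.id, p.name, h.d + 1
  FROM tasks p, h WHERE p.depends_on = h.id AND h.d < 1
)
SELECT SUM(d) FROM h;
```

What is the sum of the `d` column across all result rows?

Base: id=4 (lint) at d 0.
Iteration 1: rows with depends_on in {4} -> init (id 7, d 1), verify (id 8, d 1).
Iteration 2: d < 1 fails for all current rows; recursion stops.
SUM(d) = 0 + 1 + 1 = 2.

2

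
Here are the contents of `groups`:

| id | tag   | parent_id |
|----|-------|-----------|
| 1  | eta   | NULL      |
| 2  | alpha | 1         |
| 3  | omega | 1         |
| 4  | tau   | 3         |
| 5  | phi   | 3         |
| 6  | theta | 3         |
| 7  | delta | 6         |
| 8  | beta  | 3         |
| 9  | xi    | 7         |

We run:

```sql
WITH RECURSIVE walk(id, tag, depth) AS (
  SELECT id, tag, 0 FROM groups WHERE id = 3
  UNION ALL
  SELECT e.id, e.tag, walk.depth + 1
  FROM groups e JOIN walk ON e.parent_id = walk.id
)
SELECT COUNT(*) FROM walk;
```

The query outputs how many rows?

Base: id=3 (omega) at depth 0.
Iteration 1: rows with parent_id in {3} -> tau (id 4, depth 1), phi (id 5, depth 1), theta (id 6, depth 1), beta (id 8, depth 1).
Iteration 2: rows with parent_id in {4,5,6,8} -> delta (id 7, depth 2).
Iteration 3: rows with parent_id in {7} -> xi (id 9, depth 3).
Iteration 4: no rows with parent_id in {9}; recursion stops.
Total rows emitted: 7.

7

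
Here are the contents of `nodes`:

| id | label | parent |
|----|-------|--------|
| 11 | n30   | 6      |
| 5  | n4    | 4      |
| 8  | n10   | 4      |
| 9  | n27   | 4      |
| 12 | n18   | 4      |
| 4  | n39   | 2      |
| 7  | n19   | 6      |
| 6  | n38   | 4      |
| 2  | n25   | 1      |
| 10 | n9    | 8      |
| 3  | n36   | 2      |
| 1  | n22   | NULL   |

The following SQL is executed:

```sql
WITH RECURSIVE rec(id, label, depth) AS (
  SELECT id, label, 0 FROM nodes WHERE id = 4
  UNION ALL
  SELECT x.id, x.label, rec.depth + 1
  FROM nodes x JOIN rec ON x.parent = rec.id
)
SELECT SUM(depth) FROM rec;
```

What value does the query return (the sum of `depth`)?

Base: id=4 (n39) at depth 0.
Iteration 1: rows with parent in {4} -> n4 (id 5, depth 1), n38 (id 6, depth 1), n10 (id 8, depth 1), n27 (id 9, depth 1), n18 (id 12, depth 1).
Iteration 2: rows with parent in {5,6,8,9,12} -> n19 (id 7, depth 2), n9 (id 10, depth 2), n30 (id 11, depth 2).
Iteration 3: no rows with parent in {7,10,11}; recursion stops.
SUM(depth) = 0 + 1 + 1 + 1 + 1 + 1 + 2 + 2 + 2 = 11.

11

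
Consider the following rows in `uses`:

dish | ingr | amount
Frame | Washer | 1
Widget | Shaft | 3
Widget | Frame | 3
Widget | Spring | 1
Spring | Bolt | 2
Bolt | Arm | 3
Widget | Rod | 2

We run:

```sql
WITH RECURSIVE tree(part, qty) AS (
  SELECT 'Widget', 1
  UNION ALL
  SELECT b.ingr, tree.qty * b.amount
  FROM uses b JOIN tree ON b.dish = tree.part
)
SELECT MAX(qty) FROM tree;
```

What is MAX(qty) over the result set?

6

Base: (Widget, qty=1).
Iteration 1: components of {Widget} -> Frame = 1*3 = 3, Rod = 1*2 = 2, Shaft = 1*3 = 3, Spring = 1*1 = 1.
Iteration 2: components of {Frame,Rod,Shaft,Spring} -> Bolt = 1*2 = 2, Washer = 3*1 = 3.
Iteration 3: components of {Bolt,Washer} -> Arm = 2*3 = 6.
Iteration 4: no further components; recursion stops.
qty values: 1, 3, 1, 3, 2, 2, 3, 6; the maximum is 6.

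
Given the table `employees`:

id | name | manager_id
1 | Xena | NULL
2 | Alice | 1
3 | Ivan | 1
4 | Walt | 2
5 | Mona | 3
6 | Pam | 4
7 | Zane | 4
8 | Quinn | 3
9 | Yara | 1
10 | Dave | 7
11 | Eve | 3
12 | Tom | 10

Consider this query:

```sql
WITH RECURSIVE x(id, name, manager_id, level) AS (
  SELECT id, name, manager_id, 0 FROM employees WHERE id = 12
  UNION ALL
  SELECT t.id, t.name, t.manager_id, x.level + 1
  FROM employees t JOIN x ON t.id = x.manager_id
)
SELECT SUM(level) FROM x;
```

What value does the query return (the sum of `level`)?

15

Base: id=12 (Tom), manager_id=10, level 0.
Iteration 1: join on id=10 -> Dave (id 10, manager_id=7, level 1).
Iteration 2: join on id=7 -> Zane (id 7, manager_id=4, level 2).
Iteration 3: join on id=4 -> Walt (id 4, manager_id=2, level 3).
Iteration 4: join on id=2 -> Alice (id 2, manager_id=1, level 4).
Iteration 5: join on id=1 -> Xena (id 1, manager_id=NULL, level 5).
Iteration 6: manager_id is NULL; no match; recursion stops.
SUM(level) = 0 + 1 + 2 + 3 + 4 + 5 = 15.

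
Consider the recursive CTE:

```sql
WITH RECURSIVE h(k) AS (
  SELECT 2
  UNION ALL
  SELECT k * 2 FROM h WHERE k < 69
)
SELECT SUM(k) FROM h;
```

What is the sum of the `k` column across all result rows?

Base: k=2.
Iteration 1: 2 < 69 holds -> k = 2 * 2 = 4.
Iteration 2: 4 < 69 holds -> k = 4 * 2 = 8.
Iteration 3: 8 < 69 holds -> k = 8 * 2 = 16.
Iteration 4: 16 < 69 holds -> k = 16 * 2 = 32.
Iteration 5: 32 < 69 holds -> k = 32 * 2 = 64.
Iteration 6: 64 < 69 holds -> k = 64 * 2 = 128.
Iteration 7: 128 < 69 fails; recursion stops.
SUM(k) = 2 + 4 + 8 + 16 + 32 + 64 + 128 = 254.

254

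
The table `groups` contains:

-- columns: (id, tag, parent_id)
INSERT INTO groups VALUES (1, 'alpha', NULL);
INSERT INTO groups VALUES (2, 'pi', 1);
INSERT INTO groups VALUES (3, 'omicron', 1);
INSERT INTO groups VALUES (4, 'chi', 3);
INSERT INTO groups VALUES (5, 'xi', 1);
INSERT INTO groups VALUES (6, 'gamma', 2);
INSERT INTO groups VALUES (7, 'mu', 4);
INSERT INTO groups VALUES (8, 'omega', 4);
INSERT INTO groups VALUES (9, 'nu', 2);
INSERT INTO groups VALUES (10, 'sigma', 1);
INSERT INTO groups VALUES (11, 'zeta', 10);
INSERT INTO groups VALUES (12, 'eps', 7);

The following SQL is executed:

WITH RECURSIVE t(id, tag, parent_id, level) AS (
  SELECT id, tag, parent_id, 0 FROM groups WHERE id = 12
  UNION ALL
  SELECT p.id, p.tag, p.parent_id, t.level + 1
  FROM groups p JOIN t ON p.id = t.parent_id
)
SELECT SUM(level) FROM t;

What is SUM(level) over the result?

10

Base: id=12 (eps), parent_id=7, level 0.
Iteration 1: join on id=7 -> mu (id 7, parent_id=4, level 1).
Iteration 2: join on id=4 -> chi (id 4, parent_id=3, level 2).
Iteration 3: join on id=3 -> omicron (id 3, parent_id=1, level 3).
Iteration 4: join on id=1 -> alpha (id 1, parent_id=NULL, level 4).
Iteration 5: parent_id is NULL; no match; recursion stops.
SUM(level) = 0 + 1 + 2 + 3 + 4 = 10.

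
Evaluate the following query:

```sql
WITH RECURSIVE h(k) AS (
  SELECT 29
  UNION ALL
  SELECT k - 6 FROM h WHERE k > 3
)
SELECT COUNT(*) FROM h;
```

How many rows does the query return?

6

Base: k=29.
Iteration 1: 29 > 3 holds -> k = 29 - 6 = 23.
Iteration 2: 23 > 3 holds -> k = 23 - 6 = 17.
Iteration 3: 17 > 3 holds -> k = 17 - 6 = 11.
Iteration 4: 11 > 3 holds -> k = 11 - 6 = 5.
Iteration 5: 5 > 3 holds -> k = 5 - 6 = -1.
Iteration 6: -1 > 3 fails; recursion stops.
Total rows emitted: 6.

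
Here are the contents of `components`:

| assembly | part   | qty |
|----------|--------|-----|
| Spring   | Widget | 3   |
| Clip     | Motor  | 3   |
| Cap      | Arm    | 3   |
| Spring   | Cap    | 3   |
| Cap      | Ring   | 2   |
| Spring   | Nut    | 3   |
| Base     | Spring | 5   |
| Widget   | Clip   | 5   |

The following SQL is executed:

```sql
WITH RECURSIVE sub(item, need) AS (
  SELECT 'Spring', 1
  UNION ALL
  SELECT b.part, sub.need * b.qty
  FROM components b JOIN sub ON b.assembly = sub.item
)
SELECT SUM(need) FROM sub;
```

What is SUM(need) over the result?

Base: (Spring, need=1).
Iteration 1: components of {Spring} -> Cap = 1*3 = 3, Nut = 1*3 = 3, Widget = 1*3 = 3.
Iteration 2: components of {Cap,Nut,Widget} -> Arm = 3*3 = 9, Clip = 3*5 = 15, Ring = 3*2 = 6.
Iteration 3: components of {Arm,Clip,Ring} -> Motor = 15*3 = 45.
Iteration 4: no further components; recursion stops.
SUM(need) = 1 + 3 + 3 + 3 + 15 + 9 + 6 + 45 = 85.

85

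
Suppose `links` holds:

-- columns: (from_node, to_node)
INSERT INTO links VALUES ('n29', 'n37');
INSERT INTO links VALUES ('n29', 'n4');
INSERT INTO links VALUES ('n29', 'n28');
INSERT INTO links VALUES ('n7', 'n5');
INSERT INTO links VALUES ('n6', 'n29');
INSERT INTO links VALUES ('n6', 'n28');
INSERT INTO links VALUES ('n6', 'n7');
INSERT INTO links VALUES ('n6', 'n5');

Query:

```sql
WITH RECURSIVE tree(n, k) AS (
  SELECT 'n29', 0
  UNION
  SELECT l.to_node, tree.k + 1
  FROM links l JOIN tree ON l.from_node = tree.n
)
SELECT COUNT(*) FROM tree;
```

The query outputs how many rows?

4

Base: (n29, k=0).
Iteration 1: edges from {n29} -> (n28, k=1), (n37, k=1), (n4, k=1).
Iteration 2: no outgoing edges from {n28,n37,n4}; recursion stops.
Total rows emitted: 4.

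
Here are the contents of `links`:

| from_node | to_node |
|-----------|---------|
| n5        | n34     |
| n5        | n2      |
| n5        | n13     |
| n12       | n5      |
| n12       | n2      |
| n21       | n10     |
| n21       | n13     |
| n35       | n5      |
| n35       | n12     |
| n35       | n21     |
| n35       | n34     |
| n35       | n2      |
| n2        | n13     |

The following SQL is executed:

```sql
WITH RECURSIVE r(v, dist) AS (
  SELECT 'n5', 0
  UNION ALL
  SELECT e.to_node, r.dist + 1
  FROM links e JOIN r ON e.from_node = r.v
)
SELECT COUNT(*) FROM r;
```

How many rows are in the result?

Base: (n5, dist=0).
Iteration 1: edges from {n5} -> (n13, dist=1), (n2, dist=1), (n34, dist=1).
Iteration 2: edges from {n13,n2,n34} -> (n13, dist=2).
Iteration 3: no outgoing edges from {n13}; recursion stops.
Total rows emitted: 5.

5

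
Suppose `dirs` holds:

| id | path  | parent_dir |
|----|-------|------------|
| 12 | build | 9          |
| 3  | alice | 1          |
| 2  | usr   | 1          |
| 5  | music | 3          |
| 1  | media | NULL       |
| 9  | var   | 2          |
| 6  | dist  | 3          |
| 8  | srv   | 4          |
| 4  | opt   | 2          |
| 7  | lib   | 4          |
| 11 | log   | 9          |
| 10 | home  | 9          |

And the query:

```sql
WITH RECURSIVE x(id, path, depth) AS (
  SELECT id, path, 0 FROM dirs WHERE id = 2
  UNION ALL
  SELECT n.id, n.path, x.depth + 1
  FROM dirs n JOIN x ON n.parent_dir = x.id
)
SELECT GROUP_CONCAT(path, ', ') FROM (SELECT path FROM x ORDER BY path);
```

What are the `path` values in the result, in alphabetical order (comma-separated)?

build, home, lib, log, opt, srv, usr, var

Base: id=2 (usr) at depth 0.
Iteration 1: rows with parent_dir in {2} -> opt (id 4, depth 1), var (id 9, depth 1).
Iteration 2: rows with parent_dir in {4,9} -> lib (id 7, depth 2), srv (id 8, depth 2), home (id 10, depth 2), log (id 11, depth 2), build (id 12, depth 2).
Iteration 3: no rows with parent_dir in {7,8,10,11,12}; recursion stops.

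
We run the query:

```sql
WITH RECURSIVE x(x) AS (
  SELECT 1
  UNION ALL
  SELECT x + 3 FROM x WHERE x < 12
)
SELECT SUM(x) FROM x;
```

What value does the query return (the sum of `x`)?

35

Base: x=1.
Iteration 1: 1 < 12 holds -> x = 1 + 3 = 4.
Iteration 2: 4 < 12 holds -> x = 4 + 3 = 7.
Iteration 3: 7 < 12 holds -> x = 7 + 3 = 10.
Iteration 4: 10 < 12 holds -> x = 10 + 3 = 13.
Iteration 5: 13 < 12 fails; recursion stops.
SUM(x) = 1 + 4 + 7 + 10 + 13 = 35.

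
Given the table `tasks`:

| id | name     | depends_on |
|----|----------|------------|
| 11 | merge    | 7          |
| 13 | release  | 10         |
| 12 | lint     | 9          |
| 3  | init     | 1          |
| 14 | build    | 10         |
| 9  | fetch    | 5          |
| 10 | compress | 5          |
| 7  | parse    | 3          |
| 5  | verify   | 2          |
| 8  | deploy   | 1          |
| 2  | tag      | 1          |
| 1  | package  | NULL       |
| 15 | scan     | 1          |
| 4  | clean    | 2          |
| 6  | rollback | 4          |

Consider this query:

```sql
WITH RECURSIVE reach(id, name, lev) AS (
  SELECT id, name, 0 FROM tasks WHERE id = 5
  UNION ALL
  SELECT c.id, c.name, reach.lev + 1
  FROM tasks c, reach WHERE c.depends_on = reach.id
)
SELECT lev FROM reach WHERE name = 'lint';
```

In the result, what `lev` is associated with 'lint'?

2

Base: id=5 (verify) at lev 0.
Iteration 1: rows with depends_on in {5} -> fetch (id 9, lev 1), compress (id 10, lev 1).
Iteration 2: rows with depends_on in {9,10} -> lint (id 12, lev 2), release (id 13, lev 2), build (id 14, lev 2).
Iteration 3: no rows with depends_on in {12,13,14}; recursion stops.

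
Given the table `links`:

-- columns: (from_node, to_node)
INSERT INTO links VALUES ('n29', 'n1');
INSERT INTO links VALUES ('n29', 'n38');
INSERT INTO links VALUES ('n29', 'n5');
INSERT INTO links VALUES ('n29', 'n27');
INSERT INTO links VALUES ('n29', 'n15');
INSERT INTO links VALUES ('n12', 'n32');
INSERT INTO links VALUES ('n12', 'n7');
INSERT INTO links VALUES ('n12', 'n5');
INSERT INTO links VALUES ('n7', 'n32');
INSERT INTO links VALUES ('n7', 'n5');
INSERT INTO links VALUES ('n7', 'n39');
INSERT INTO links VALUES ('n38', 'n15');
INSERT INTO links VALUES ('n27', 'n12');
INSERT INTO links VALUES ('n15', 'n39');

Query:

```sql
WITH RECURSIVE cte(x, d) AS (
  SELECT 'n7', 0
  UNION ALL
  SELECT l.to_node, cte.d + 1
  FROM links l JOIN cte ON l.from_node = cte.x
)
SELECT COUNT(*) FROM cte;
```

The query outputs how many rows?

Base: (n7, d=0).
Iteration 1: edges from {n7} -> (n32, d=1), (n39, d=1), (n5, d=1).
Iteration 2: no outgoing edges from {n32,n39,n5}; recursion stops.
Total rows emitted: 4.

4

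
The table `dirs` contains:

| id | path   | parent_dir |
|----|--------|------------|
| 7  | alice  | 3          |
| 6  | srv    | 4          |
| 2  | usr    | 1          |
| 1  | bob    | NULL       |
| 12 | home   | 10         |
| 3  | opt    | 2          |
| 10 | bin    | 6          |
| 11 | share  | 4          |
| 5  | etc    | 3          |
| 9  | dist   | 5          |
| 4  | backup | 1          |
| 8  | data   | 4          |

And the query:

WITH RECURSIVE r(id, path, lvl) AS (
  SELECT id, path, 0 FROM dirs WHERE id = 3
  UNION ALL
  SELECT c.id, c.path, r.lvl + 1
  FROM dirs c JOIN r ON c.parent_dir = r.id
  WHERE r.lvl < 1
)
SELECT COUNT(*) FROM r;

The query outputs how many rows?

3

Base: id=3 (opt) at lvl 0.
Iteration 1: rows with parent_dir in {3} -> etc (id 5, lvl 1), alice (id 7, lvl 1).
Iteration 2: lvl < 1 fails for all current rows; recursion stops.
Total rows emitted: 3.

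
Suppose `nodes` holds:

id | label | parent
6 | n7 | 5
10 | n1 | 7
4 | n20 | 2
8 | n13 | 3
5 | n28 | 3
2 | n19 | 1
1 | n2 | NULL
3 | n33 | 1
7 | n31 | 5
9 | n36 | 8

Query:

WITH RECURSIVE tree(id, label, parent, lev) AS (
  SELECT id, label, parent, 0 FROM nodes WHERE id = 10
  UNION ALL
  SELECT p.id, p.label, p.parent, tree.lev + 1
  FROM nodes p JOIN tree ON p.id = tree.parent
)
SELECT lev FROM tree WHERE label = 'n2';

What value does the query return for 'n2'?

Base: id=10 (n1), parent=7, lev 0.
Iteration 1: join on id=7 -> n31 (id 7, parent=5, lev 1).
Iteration 2: join on id=5 -> n28 (id 5, parent=3, lev 2).
Iteration 3: join on id=3 -> n33 (id 3, parent=1, lev 3).
Iteration 4: join on id=1 -> n2 (id 1, parent=NULL, lev 4).
Iteration 5: parent is NULL; no match; recursion stops.

4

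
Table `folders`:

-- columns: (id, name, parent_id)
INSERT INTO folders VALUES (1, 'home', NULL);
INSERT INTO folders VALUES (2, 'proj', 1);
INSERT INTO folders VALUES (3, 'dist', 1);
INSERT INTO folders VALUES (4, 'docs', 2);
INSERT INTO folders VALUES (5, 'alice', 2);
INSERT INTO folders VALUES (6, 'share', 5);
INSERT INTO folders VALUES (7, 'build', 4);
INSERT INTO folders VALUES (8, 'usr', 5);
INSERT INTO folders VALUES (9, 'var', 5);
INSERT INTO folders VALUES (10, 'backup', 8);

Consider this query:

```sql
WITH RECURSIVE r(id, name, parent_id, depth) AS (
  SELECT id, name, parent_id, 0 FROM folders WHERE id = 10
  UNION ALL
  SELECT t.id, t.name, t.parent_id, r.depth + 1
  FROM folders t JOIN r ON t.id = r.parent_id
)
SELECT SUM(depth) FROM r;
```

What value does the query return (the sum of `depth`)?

10

Base: id=10 (backup), parent_id=8, depth 0.
Iteration 1: join on id=8 -> usr (id 8, parent_id=5, depth 1).
Iteration 2: join on id=5 -> alice (id 5, parent_id=2, depth 2).
Iteration 3: join on id=2 -> proj (id 2, parent_id=1, depth 3).
Iteration 4: join on id=1 -> home (id 1, parent_id=NULL, depth 4).
Iteration 5: parent_id is NULL; no match; recursion stops.
SUM(depth) = 0 + 1 + 2 + 3 + 4 = 10.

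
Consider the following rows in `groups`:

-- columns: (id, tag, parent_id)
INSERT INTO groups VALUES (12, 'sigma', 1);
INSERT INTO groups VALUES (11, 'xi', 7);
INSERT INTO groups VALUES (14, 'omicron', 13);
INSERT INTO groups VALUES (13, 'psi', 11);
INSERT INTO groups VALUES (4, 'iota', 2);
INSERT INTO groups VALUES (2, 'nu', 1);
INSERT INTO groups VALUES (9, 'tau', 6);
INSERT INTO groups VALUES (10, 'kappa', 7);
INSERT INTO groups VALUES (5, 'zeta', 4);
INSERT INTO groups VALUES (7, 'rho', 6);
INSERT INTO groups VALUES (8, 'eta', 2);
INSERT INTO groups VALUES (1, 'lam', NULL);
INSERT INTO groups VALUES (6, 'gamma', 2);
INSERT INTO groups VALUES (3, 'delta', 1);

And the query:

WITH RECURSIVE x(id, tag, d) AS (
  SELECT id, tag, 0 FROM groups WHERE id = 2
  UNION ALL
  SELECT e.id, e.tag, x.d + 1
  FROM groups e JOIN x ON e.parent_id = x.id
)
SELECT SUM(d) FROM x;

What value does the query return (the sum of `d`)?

Base: id=2 (nu) at d 0.
Iteration 1: rows with parent_id in {2} -> iota (id 4, d 1), gamma (id 6, d 1), eta (id 8, d 1).
Iteration 2: rows with parent_id in {4,6,8} -> zeta (id 5, d 2), rho (id 7, d 2), tau (id 9, d 2).
Iteration 3: rows with parent_id in {5,7,9} -> kappa (id 10, d 3), xi (id 11, d 3).
Iteration 4: rows with parent_id in {10,11} -> psi (id 13, d 4).
Iteration 5: rows with parent_id in {13} -> omicron (id 14, d 5).
Iteration 6: no rows with parent_id in {14}; recursion stops.
SUM(d) = 0 + 1 + 1 + 1 + 2 + 2 + 2 + 3 + 3 + 4 + 5 = 24.

24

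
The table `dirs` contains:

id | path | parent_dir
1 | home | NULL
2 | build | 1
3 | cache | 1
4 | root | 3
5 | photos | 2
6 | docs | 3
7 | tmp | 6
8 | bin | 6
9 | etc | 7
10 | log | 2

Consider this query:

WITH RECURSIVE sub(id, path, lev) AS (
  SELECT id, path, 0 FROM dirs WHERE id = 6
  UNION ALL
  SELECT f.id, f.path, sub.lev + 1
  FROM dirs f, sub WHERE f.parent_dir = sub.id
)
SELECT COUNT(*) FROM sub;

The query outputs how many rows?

Base: id=6 (docs) at lev 0.
Iteration 1: rows with parent_dir in {6} -> tmp (id 7, lev 1), bin (id 8, lev 1).
Iteration 2: rows with parent_dir in {7,8} -> etc (id 9, lev 2).
Iteration 3: no rows with parent_dir in {9}; recursion stops.
Total rows emitted: 4.

4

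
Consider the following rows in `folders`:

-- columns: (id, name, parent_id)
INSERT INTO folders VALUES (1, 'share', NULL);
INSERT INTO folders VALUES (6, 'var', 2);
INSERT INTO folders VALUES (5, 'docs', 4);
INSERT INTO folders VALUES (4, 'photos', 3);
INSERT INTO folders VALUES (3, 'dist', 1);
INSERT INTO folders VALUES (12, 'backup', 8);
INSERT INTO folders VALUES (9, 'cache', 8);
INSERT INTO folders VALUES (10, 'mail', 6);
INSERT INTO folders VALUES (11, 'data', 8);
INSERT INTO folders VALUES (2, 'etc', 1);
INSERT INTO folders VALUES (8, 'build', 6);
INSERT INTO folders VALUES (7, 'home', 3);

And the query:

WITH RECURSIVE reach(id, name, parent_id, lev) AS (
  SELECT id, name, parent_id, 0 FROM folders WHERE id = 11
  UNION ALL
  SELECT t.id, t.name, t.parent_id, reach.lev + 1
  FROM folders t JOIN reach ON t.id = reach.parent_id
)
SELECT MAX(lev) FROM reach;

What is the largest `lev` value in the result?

4

Base: id=11 (data), parent_id=8, lev 0.
Iteration 1: join on id=8 -> build (id 8, parent_id=6, lev 1).
Iteration 2: join on id=6 -> var (id 6, parent_id=2, lev 2).
Iteration 3: join on id=2 -> etc (id 2, parent_id=1, lev 3).
Iteration 4: join on id=1 -> share (id 1, parent_id=NULL, lev 4).
Iteration 5: parent_id is NULL; no match; recursion stops.
lev values: 0, 1, 2, 3, 4; the maximum is 4.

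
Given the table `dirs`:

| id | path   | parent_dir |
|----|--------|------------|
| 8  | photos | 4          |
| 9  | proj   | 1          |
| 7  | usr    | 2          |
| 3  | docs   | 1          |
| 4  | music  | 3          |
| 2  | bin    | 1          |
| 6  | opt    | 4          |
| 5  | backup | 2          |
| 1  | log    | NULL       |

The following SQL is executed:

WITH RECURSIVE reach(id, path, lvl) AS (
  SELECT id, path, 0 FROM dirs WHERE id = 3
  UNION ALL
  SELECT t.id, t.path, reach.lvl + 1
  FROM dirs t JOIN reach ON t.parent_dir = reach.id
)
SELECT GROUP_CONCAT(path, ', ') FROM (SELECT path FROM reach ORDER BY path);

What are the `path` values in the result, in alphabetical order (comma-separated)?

Base: id=3 (docs) at lvl 0.
Iteration 1: rows with parent_dir in {3} -> music (id 4, lvl 1).
Iteration 2: rows with parent_dir in {4} -> opt (id 6, lvl 2), photos (id 8, lvl 2).
Iteration 3: no rows with parent_dir in {6,8}; recursion stops.

docs, music, opt, photos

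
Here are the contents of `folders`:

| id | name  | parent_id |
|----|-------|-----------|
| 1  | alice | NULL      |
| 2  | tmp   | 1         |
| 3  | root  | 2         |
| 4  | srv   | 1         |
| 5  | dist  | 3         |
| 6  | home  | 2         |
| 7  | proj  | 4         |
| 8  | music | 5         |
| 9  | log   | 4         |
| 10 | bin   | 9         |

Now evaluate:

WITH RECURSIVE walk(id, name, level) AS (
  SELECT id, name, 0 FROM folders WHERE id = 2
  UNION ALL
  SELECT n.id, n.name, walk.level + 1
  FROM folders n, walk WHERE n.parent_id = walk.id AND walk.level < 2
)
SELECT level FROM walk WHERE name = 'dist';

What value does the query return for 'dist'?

2

Base: id=2 (tmp) at level 0.
Iteration 1: rows with parent_id in {2} -> root (id 3, level 1), home (id 6, level 1).
Iteration 2: rows with parent_id in {3,6} -> dist (id 5, level 2).
Iteration 3: level < 2 fails for all current rows; recursion stops.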